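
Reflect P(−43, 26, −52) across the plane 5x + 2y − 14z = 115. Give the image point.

(-63, 18, 4)

With n = (5, 2, −14), the signed offset is (n·P − 115)/|n|² = 450/225 = 2.
P' = P − 2t·n = (−43, 26, −52) − 4·(5, 2, −14) = (−63, 18, 4).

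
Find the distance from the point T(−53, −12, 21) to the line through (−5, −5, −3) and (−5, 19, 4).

√2929

A direction vector is d = (0, 24, 7).
AP = (−48, −7, 24); AP·d = 0, |AP|² = 2929, |d|² = 625.
distance² = |AP|² − (AP·d)²/|d|² = 2929 − 0/625 = 2929, so the distance is √2929.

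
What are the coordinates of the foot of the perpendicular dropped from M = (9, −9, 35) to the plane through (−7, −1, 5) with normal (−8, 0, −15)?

(-7, -9, 5)

n = (−8, 0, −15), |n|² = 289, and n·M − (-19) = -578.
t = -578/289 = -2, so the foot is M − t·n = (9, −9, 35) − (-2)·(−8, 0, −15) = (−7, −9, 5).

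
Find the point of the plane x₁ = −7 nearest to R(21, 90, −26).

(-7, 90, -26)

n = (1, 0, 0), |n|² = 1, and n·R − (-7) = 28.
t = 28/1 = 28, so the foot is R − t·n = (21, 90, −26) − 28·(1, 0, 0) = (−7, 90, −26).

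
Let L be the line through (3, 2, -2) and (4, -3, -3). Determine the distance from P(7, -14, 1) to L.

√38

A direction vector is d = (1, -5, -1).
AP = (4, -16, 3); AP·d = 81, |AP|² = 281, |d|² = 27.
distance² = |AP|² − (AP·d)²/|d|² = 281 − 6561/27 = 38, so the distance is √38.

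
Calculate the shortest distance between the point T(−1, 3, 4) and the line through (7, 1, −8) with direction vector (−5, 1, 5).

Direction vector d = (−5, 1, 5).
AP = (−8, 2, 12), and AP × d = (−2, −20, 2).
|AP × d|² = 408 and |d|² = 51, so the distance is √(408/51) = √8 = 2√2.

2√2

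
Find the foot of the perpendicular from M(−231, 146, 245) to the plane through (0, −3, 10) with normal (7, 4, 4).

n = (7, 4, 4), |n|² = 81, and n·M − 28 = -81.
t = -81/81 = -1, so the foot is M − t·n = (−231, 146, 245) − (-1)·(7, 4, 4) = (−224, 150, 249).

(-224, 150, 249)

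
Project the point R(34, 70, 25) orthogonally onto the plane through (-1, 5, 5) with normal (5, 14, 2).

(9, 0, 15)

n = (5, 14, 2), |n|² = 225, and n·R − 75 = 1125.
t = 1125/225 = 5, so the foot is R − t·n = (34, 70, 25) − 5·(5, 14, 2) = (9, 0, 15).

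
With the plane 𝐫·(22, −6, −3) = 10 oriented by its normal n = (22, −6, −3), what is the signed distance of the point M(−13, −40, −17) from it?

n·M − 10 = -5.
|n| = 23, so the signed distance is -5/23.

-5/23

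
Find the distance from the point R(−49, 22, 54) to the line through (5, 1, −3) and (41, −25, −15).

3√205

A direction vector is d = (36, −26, −12).
AP = (−54, 21, 57), and AP × d = (1230, 1404, 648).
|AP × d|² = 3904020 and |d|² = 2116, so the distance is √(3904020/2116) = √1845 = 3√205.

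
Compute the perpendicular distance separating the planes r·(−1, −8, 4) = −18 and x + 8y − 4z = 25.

Divide the second equation by -1 to match normals: −x − 8y + 4z = -25.
Both planes have normal n = (−1, −8, 4), |n| = 9. Any point on the first plane is at distance |(-25) − (-18)|/|n| = 7/9 from the second.

7/9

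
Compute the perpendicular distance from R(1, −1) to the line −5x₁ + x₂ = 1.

The normal to the line is n = (−5, 1) with |n| = √26.
|n·R − 1| = |-6 − 1| = 7, so the distance is 7/√26.

7√26/26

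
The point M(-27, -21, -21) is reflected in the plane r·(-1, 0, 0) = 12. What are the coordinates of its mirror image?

n = (-1, 0, 0), |n|² = 1, n·M − 12 = 15, so t = 15/1 = 15.
Foot F = M − 15·n = (-12, -21, -21); the reflection is 2F − M = (3, -21, -21).

(3, -21, -21)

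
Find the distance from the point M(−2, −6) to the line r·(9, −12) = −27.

The normal to the line is n = (9, −12) with |n| = 15.
|n·M − (-27)| = |54 − (-27)| = 81, so the distance is 81/15 = 27/5.

27/5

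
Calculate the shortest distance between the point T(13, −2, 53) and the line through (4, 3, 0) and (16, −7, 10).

9√19

A direction vector is d = (12, −10, 10).
AP = (9, −5, 53), and AP × d = (480, 546, −30).
|AP × d|² = 529416 and |d|² = 344, so the distance is √(529416/344) = √1539 = 9√19.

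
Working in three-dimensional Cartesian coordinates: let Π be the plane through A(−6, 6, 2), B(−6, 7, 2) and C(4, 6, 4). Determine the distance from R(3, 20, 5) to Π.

AB = (0, 1, 0) and AC = (10, 0, 2), so a normal is n = AB × AC = (2, 0, −10).
n = (2, 0, −10); n·P − (-32) = -12; |n| = 2√26; distance = 12/(2√26) = 6/√26.

3√26/13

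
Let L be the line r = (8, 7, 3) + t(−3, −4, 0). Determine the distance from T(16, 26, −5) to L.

Direction vector d = (−3, −4, 0).
AP = (8, 19, −8); AP·d = -100, |AP|² = 489, |d|² = 25.
distance² = |AP|² − (AP·d)²/|d|² = 489 − 10000/25 = 89, so the distance is √89.

√89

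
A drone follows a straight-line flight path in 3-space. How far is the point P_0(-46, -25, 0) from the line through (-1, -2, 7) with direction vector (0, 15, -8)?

Direction vector d = (0, 15, -8).
AP = (-45, -23, -7); AP·d = -289, |AP|² = 2603, |d|² = 289.
distance² = |AP|² − (AP·d)²/|d|² = 2603 − 83521/289 = 2314, so the distance is √2314.

√2314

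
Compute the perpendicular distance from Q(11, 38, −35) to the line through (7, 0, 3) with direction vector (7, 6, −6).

Direction vector d = (7, 6, −6).
AP = (4, 38, −38), and AP × d = (0, −242, −242).
|AP × d|² = 117128 and |d|² = 121, so the distance is √(117128/121) = √968 = 22√2.

22√2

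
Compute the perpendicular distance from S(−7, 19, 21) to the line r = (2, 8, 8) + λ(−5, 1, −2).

Direction vector d = (−5, 1, −2).
AP = (−9, 11, 13); AP·d = 30, |AP|² = 371, |d|² = 30.
distance² = |AP|² − (AP·d)²/|d|² = 371 − 900/30 = 341, so the distance is √341.

√341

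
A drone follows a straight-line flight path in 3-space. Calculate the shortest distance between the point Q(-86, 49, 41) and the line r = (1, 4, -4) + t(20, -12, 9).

9√74

Direction vector d = (20, -12, 9).
AP = (-87, 45, 45), and AP × d = (945, 1683, 144).
|AP × d|² = 3746250 and |d|² = 625, so the distance is √(3746250/625) = √5994 = 9√74.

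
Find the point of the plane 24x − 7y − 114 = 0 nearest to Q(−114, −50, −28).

(-18, -78, -28)

n = (24, −7, 0), |n|² = 625, and n·Q − 114 = -2500.
t = -2500/625 = -4, so the foot is Q − t·n = (−114, −50, −28) − (-4)·(24, −7, 0) = (−18, −78, −28).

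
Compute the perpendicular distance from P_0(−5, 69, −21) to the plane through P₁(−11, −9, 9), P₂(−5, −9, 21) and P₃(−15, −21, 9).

30/7

P₁P₂ = (6, 0, 12) and P₁P₃ = (−4, −12, 0), so a normal is n = P₁P₂ × P₁P₃ = (144, −48, −72).
Then n·(−5, 69, −21) − (−1800) = −720.
|n| = √(20736 + 2304 + 5184) = 168, so the distance is |-720|/168 = 30/7.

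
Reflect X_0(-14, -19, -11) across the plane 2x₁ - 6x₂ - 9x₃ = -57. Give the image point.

With n = (2, -6, -9), the signed offset is (n·X_0 − (-57))/|n|² = 242/121 = 2.
X_0' = X_0 − 2t·n = (-14, -19, -11) − 4·(2, -6, -9) = (-22, 5, 25).

(-22, 5, 25)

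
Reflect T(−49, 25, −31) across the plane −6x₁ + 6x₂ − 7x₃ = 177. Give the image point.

n = (−6, 6, −7), |n|² = 121, n·T − 177 = 484, so t = 484/121 = 4.
Foot F = T − 4·n = (−25, 1, −3); the reflection is 2F − T = (−1, −23, 25).

(-1, -23, 25)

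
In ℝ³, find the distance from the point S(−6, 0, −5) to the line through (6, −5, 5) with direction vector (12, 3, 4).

Direction vector d = (12, 3, 4).
AP = (−12, 5, −10), and AP × d = (50, −72, −96).
|AP × d|² = 16900 and |d|² = 169, so the distance is √(16900/169) = √100 = 10.

10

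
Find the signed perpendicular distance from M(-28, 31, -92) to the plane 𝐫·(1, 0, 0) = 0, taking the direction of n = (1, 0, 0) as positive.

-28

n·M − 0 = -28.
|n| = 1, so the signed distance is -28/1 = -28.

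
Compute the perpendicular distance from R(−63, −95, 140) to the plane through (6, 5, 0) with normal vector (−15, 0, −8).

The plane has equation n·(r − (6, 5, 0)) = 0, i.e. n·r = -90.
d = |(-15)·(-63) + (-8)·140 − (-90)| / √(225 + 0 + 64) = |-85| / 17 = 5.

5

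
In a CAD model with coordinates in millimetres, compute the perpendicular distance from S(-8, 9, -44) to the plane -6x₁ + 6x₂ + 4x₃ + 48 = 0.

13/√22

Normal vector n = (-6, 6, 4), and n·(-8, 9, -44) - (-48) = -26.
|n| = √(36 + 36 + 16) = 2√22, so the distance is |-26|/(2√22) = 13√22/22.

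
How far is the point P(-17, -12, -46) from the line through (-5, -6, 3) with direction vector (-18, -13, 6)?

√2581

Direction vector d = (-18, -13, 6).
AP = (-12, -6, -49); AP·d = 0, |AP|² = 2581, |d|² = 529.
distance² = |AP|² − (AP·d)²/|d|² = 2581 − 0/529 = 2581, so the distance is √2581.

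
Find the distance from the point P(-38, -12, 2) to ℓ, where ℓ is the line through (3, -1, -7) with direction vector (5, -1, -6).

Direction vector d = (5, -1, -6).
AP = (-41, -11, 9), and AP × d = (75, -201, 96).
|AP × d|² = 55242 and |d|² = 62, so the distance is √(55242/62) = √891 = 9√11.

9√11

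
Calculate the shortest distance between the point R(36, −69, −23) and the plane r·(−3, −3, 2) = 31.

d = |(-3)·36 + (-3)·(-69) + 2·(-23) − 31| / √(9 + 9 + 4) = |22| / √22 = √22.

√22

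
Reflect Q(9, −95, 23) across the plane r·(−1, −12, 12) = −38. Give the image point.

(19, 25, -97)

n = (−1, −12, 12), |n|² = 289, n·Q − (-38) = 1445, so t = 1445/289 = 5.
Foot F = Q − 5·n = (14, −35, −37); the reflection is 2F − Q = (19, 25, −97).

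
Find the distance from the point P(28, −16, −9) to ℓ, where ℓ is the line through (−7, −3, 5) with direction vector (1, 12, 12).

Direction vector d = (1, 12, 12).
AP = (35, −13, −14); AP·d = -289, |AP|² = 1590, |d|² = 289.
distance² = |AP|² − (AP·d)²/|d|² = 1590 − 83521/289 = 1301, so the distance is √1301.

√1301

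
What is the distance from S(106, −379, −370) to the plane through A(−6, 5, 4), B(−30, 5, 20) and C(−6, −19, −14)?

AB = (−24, 0, 16) and AC = (0, −24, −18), so a normal is n = AB × AC = (384, −432, 576).
n = (384, −432, 576); n·P − (-2160) = -6528; |n| = 816; distance = 6528/816 = 8.

8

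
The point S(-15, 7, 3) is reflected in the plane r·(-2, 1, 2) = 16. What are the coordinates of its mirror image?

With n = (-2, 1, 2), the signed offset is (n·S − 16)/|n|² = 27/9 = 3.
S' = S − 2t·n = (-15, 7, 3) − 6·(-2, 1, 2) = (-3, 1, -9).

(-3, 1, -9)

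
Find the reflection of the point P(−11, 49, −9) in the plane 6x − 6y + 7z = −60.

(25, 13, 33)

With n = (6, −6, 7), the signed offset is (n·P − (-60))/|n|² = -363/121 = -3.
P' = P − 2t·n = (−11, 49, −9) − (-6)·(6, −6, 7) = (25, 13, 33).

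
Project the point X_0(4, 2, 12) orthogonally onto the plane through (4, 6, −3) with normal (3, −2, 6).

The perpendicular from X_0 has direction n = (3, −2, 6): r = (4, 2, 12) + μ(3, −2, 6).
Substitute into the plane: n·(X_0 + μn) = -18 gives 80 + 49μ = -18, so μ = -2.
Foot = (4, 2, 12) + (-2)·(3, −2, 6) = (−2, 6, 0).

(-2, 6, 0)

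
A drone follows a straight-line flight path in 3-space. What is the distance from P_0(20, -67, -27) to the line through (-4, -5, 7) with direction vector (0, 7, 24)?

2√769

Direction vector d = (0, 7, 24).
AP = (24, -62, -34); AP·d = -1250, |AP|² = 5576, |d|² = 625.
distance² = |AP|² − (AP·d)²/|d|² = 5576 − 1562500/625 = 3076, so the distance is 2√769.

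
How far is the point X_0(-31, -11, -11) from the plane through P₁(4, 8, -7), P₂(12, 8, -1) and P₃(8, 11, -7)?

P₁P₂ = (8, 0, 6) and P₁P₃ = (4, 3, 0), so a normal is n = P₁P₂ × P₁P₃ = (-18, 24, 24).
d = |(-18)·(-31) + 24·(-11) + 24·(-11) − (-48)| / √(324 + 576 + 576) = |78| / (6√41) = 13/√41.

13/√41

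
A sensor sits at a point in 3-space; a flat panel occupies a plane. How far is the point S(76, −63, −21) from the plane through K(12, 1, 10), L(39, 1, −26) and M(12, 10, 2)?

23/17

KL = (27, 0, −36) and KM = (0, 9, −8), so a normal is n = KL × KM = (324, 216, 243).
d = |324·76 + 216·(-63) + 243·(-21) − 6534| / √(104976 + 46656 + 59049) = |-621| / 459 = 23/17.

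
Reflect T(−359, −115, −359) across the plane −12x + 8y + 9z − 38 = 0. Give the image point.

With n = (−12, 8, 9), the signed offset is (n·T − 38)/|n|² = 119/289 = 7/17.
T' = T − 2t·n = (−359, −115, −359) − (14/17)·(−12, 8, 9) = (−5935/17, −2067/17, −6229/17).

(-5935/17, -2067/17, -6229/17)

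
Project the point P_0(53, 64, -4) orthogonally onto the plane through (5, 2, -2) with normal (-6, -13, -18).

n = (-6, -13, -18), |n|² = 529, and n·P_0 − (-20) = -1058.
t = -1058/529 = -2, so the foot is P_0 − t·n = (53, 64, -4) − (-2)·(-6, -13, -18) = (41, 38, -40).

(41, 38, -40)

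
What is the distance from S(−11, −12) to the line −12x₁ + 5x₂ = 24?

48/13

The normal to the line is n = (−12, 5) with |n| = 13.
|n·S − 24| = |72 − 24| = 48, so the distance is 48/13.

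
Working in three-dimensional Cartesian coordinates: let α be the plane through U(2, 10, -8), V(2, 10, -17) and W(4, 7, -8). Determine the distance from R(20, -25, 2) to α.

UV = (0, 0, -9) and UW = (2, -3, 0), so a normal is n = UV × UW = (-27, -18, 0).
Then n·(20, -25, 2) - (-234) = 144.
|n| = √(729 + 324 + 0) = 9√13, so the distance is |144|/(9√13) = 16√13/13.

16/√13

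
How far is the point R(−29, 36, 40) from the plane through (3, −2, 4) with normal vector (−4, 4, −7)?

28/9

The plane has equation n·(r − (3, −2, 4)) = 0, i.e. n·r = -48.
n = (−4, 4, −7); n·P − (-48) = 28; |n| = 9; distance = 28/9.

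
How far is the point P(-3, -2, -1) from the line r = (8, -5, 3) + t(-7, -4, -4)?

√65

Direction vector d = (-7, -4, -4).
AP = (-11, 3, -4), and AP × d = (-28, -16, 65).
|AP × d|² = 5265 and |d|² = 81, so the distance is √(5265/81) = √65.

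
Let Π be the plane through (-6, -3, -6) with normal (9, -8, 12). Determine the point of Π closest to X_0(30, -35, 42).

The perpendicular from X_0 has direction n = (9, -8, 12): r = (30, -35, 42) + μ(9, -8, 12).
Substitute into the plane: n·(X_0 + μn) = -102 gives 1054 + 289μ = -102, so μ = -4.
Foot = (30, -35, 42) + (-4)·(9, -8, 12) = (-6, -3, -6).

(-6, -3, -6)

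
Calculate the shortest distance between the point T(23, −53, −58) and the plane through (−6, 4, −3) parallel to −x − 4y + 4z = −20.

21/√33

Parallel planes share the normal n = (−1, −4, 4); since (−6, 4, −3) lies on the plane, its equation is −x − 4y + 4z = -22.
d = |(-1)·23 + (-4)·(-53) + 4·(-58) − (-22)| / √(1 + 16 + 16) = |-21| / √33 = 7√33/11.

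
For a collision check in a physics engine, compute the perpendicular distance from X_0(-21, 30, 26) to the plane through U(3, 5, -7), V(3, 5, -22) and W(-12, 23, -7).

19√61/61

UV = (0, 0, -15) and UW = (-15, 18, 0), so a normal is n = UV × UW = (270, 225, 0).
Then n·(-21, 30, 26) - 1935 = -855.
|n| = √(72900 + 50625 + 0) = 45√61, so the distance is |-855|/(45√61) = 19/√61.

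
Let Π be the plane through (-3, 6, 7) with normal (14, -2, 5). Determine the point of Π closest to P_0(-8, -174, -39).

n = (14, -2, 5), |n|² = 225, and n·P_0 − (-19) = 60.
t = 60/225 = 4/15, so the foot is P_0 − t·n = (-8, -174, -39) − (4/15)·(14, -2, 5) = (-176/15, -2602/15, -121/3).

(-176/15, -2602/15, -121/3)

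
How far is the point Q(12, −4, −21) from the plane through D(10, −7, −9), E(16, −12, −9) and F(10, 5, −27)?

20√77/77

DE = (6, −5, 0) and DF = (0, 12, −18), so a normal is n = DE × DF = (90, 108, 72).
n = (90, 108, 72); n·P − (-504) = -360; |n| = 18√77; distance = 360/(18√77) = 20/√77.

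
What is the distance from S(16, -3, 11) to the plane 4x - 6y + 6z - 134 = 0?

d = |4·16 + (-6)·(-3) + 6·11 − 134| / √(16 + 36 + 36) = |14| / (2√22) = 7√22/22.

7√22/22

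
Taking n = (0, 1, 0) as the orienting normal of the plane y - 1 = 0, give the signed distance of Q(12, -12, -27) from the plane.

-13

n·Q − 1 = -13.
|n| = 1, so the signed distance is -13/1 = -13.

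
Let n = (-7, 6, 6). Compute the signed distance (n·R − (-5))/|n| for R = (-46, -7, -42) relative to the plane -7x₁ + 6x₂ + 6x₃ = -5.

3

n·R − (-5) = 33.
|n| = 11, so the signed distance is 33/11 = 3.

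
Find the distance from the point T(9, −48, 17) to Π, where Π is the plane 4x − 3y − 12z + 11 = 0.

1

n = (4, −3, −12); n·P − (-11) = -13; |n| = 13; distance = 13/13 = 1.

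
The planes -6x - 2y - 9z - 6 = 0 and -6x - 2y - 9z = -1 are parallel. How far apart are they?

7/11

With common normal n = (-6, -2, -9) (|n| = 11), the distance is |6 − (-1)|/|n| = 7/11.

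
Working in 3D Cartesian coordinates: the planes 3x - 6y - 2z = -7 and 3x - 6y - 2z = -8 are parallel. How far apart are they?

With common normal n = (3, -6, -2) (|n| = 7), the distance is |(-7) − (-8)|/|n| = 1/7.

1/7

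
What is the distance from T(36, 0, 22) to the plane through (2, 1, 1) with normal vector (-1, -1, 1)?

The plane has equation n·(r − (2, 1, 1)) = 0, i.e. n·r = -2.
Then n·(36, 0, 22) - (-2) = -12.
|n| = √(1 + 1 + 1) = √3, so the distance is |-12|/√3 = 4√3.

4√3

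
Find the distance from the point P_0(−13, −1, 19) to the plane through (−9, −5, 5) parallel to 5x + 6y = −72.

4√61/61

Parallel planes share the normal n = (5, 6, 0); since (−9, −5, 5) lies on the plane, its equation is 5x + 6y = -75.
Then n·(−13, −1, 19) − (−75) = 4.
|n| = √(25 + 36 + 0) = √61, so the distance is |4|/√61 = 4√61/61.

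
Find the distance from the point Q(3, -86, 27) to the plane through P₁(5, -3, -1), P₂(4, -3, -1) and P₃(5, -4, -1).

P₁P₂ = (-1, 0, 0) and P₁P₃ = (0, -1, 0), so a normal is n = P₁P₂ × P₁P₃ = (0, 0, 1).
d = |1·27 − (-1)| / √(0 + 0 + 1) = |28| / 1 = 28.

28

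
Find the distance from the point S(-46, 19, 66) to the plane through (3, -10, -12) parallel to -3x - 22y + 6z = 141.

Parallel planes share the normal n = (-3, -22, 6); since (3, -10, -12) lies on the plane, its equation is -3x - 22y + 6z = 139.
d = |(-3)·(-46) + (-22)·19 + 6·66 − 139| / √(9 + 484 + 36) = |-23| / 23 = 1.

1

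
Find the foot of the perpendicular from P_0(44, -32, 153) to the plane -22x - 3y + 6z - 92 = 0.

(968/23, -742/23, 3531/23)

The perpendicular from P_0 has direction n = (-22, -3, 6): r = (44, -32, 153) + μ(-22, -3, 6).
Substitute into the plane: n·(P_0 + μn) = 92 gives 46 + 529μ = 92, so μ = 2/23.
Foot = (44, -32, 153) + (2/23)·(-22, -3, 6) = (968/23, -742/23, 3531/23).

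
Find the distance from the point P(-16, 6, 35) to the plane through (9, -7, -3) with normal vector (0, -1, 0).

13

The plane has equation n·(r − (9, -7, -3)) = 0, i.e. n·r = 7.
d = |(-1)·6 − 7| / √(0 + 1 + 0) = |-13| / 1 = 13.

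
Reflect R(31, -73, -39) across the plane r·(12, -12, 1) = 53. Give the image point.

n = (12, -12, 1), |n|² = 289, n·R − 53 = 1156, so t = 1156/289 = 4.
Foot F = R − 4·n = (-17, -25, -43); the reflection is 2F − R = (-65, 23, -47).

(-65, 23, -47)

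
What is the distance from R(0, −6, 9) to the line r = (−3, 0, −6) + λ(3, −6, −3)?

Direction vector d = (3, −6, −3).
AP = (3, −6, 15), and AP × d = (108, 54, 0).
|AP × d|² = 14580 and |d|² = 54, so the distance is √(14580/54) = √270 = 3√30.

3√30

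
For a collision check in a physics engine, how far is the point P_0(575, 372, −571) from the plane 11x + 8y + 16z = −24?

Normal vector n = (11, 8, 16), and n·(575, 372, −571) − (−24) = 189.
|n| = √(121 + 64 + 256) = 21, so the distance is |189|/21 = 9.

9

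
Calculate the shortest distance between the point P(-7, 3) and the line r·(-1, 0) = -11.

d = |(-1)·(-7) + 0·3 − (-11)| / √(1 + 0) = |18|/1 = 18.

18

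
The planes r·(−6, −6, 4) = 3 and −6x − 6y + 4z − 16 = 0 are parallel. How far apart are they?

13√22/44

Both planes have normal n = (−6, −6, 4), |n| = 2√22. Any point on the first plane is at distance |16 − 3|/|n| = 13/(2√22) from the second.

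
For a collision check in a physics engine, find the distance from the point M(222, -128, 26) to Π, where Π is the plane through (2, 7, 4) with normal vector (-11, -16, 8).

The plane has equation n·(r − (2, 7, 4)) = 0, i.e. n·r = -102.
Then n·(222, -128, 26) - (-102) = -84.
|n| = √(121 + 256 + 64) = 21, so the distance is |-84|/21 = 4.

4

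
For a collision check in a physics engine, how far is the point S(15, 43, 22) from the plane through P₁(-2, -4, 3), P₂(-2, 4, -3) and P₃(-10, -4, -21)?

1

P₁P₂ = (0, 8, -6) and P₁P₃ = (-8, 0, -24), so a normal is n = P₁P₂ × P₁P₃ = (-192, 48, 64).
n = (-192, 48, 64); n·P − 384 = 208; |n| = 208; distance = 208/208 = 1.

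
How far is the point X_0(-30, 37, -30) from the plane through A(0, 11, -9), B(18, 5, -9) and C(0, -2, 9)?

AB = (18, -6, 0) and AC = (0, -13, 18), so a normal is n = AB × AC = (-108, -324, -234).
d = |(-108)·(-30) + (-324)·37 + (-234)·(-30) − (-1458)| / √(11664 + 104976 + 54756) = |-270| / 414 = 15/23.

15/23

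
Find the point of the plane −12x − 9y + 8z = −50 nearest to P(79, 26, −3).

The perpendicular from P has direction n = (−12, −9, 8): r = (79, 26, −3) + t(−12, −9, 8).
Substitute into the plane: n·(P + tn) = -50 gives -1206 + 289t = -50, so t = 4.
Foot = (79, 26, −3) + 4·(−12, −9, 8) = (31, −10, 29).

(31, -10, 29)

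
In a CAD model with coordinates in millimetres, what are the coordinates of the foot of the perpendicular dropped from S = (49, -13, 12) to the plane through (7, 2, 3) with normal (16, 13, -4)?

(33, -26, 16)

The perpendicular from S has direction n = (16, 13, -4): r = (49, -13, 12) + λ(16, 13, -4).
Substitute into the plane: n·(S + λn) = 126 gives 567 + 441λ = 126, so λ = -1.
Foot = (49, -13, 12) + (-1)·(16, 13, -4) = (33, -26, 16).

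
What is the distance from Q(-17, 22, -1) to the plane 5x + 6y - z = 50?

√62/31

d = |5·(-17) + 6·22 + (-1)·(-1) − 50| / √(25 + 36 + 1) = |-2| / √62 = √62/31.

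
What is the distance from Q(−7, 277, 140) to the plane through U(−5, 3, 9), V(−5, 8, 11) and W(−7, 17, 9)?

UV = (0, 5, 2) and UW = (−2, 14, 0), so a normal is n = UV × UW = (−28, −4, 10).
Then n·(−7, 277, 140) − 218 = 270.
|n| = √(784 + 16 + 100) = 30, so the distance is |270|/30 = 9.

9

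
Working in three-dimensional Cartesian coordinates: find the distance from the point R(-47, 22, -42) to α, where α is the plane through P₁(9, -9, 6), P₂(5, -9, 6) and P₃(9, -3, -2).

4

P₁P₂ = (-4, 0, 0) and P₁P₃ = (0, 6, -8), so a normal is n = P₁P₂ × P₁P₃ = (0, -32, -24).
d = |(-32)·22 + (-24)·(-42) − 144| / √(0 + 1024 + 576) = |160| / 40 = 4.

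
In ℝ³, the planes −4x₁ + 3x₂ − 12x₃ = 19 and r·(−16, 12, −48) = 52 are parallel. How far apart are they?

6/13

Divide the second equation by 4 to match normals: −4x₁ + 3x₂ − 12x₃ = 13.
Both planes have normal n = (−4, 3, −12), |n| = 13. Any point on the first plane is at distance |13 − 19|/|n| = 6/13 from the second.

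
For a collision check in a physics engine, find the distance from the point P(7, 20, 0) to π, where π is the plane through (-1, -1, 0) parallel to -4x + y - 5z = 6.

Parallel planes share the normal n = (-4, 1, -5); since (-1, -1, 0) lies on the plane, its equation is -4x + y - 5z = 3.
Then n·(7, 20, 0) - 3 = -11.
|n| = √(16 + 1 + 25) = √42, so the distance is |-11|/√42 = 11√42/42.

11/√42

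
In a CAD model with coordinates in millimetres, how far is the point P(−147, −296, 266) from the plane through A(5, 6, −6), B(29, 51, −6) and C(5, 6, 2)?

8

AB = (24, 45, 0) and AC = (0, 0, 8), so a normal is n = AB × AC = (360, −192, 0).
Then n·(−147, −296, 266) − 648 = 3264.
|n| = √(129600 + 36864 + 0) = 408, so the distance is |3264|/408 = 8.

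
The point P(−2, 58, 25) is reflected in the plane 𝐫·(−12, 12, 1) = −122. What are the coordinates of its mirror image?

n = (−12, 12, 1), |n|² = 289, n·P − (-122) = 867, so t = 867/289 = 3.
Foot F = P − 3·n = (34, 22, 22); the reflection is 2F − P = (70, −14, 19).

(70, -14, 19)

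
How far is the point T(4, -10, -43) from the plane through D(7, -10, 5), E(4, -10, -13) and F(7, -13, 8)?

DE = (-3, 0, -18) and DF = (0, -3, 3), so a normal is n = DE × DF = (-54, 9, 9).
Then n·(4, -10, -43) - (-423) = -270.
|n| = √(2916 + 81 + 81) = 9√38, so the distance is |-270|/(9√38) = 30/√38.

30/√38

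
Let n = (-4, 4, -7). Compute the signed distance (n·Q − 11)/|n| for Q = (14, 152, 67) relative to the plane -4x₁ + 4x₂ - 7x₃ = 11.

8

n·Q − 11 = 72.
|n| = 9, so the signed distance is 72/9 = 8.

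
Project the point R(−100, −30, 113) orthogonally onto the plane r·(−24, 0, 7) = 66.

n = (−24, 0, 7), |n|² = 625, and n·R − 66 = 3125.
t = 3125/625 = 5, so the foot is R − t·n = (−100, −30, 113) − 5·(−24, 0, 7) = (20, −30, 78).

(20, -30, 78)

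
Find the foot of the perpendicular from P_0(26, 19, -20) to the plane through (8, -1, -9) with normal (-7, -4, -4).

(12, 11, -28)

The perpendicular from P_0 has direction n = (-7, -4, -4): r = (26, 19, -20) + t(-7, -4, -4).
Substitute into the plane: n·(P_0 + tn) = -16 gives -178 + 81t = -16, so t = 2.
Foot = (26, 19, -20) + 2·(-7, -4, -4) = (12, 11, -28).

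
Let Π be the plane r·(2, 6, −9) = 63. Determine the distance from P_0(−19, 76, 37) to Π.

2

Normal vector n = (2, 6, −9), and n·(−19, 76, 37) − 63 = 22.
|n| = √(4 + 36 + 81) = 11, so the distance is |22|/11 = 2.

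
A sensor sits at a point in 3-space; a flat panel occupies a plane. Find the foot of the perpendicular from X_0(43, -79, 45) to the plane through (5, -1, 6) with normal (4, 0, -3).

(187/5, -79, 246/5)

n = (4, 0, -3), |n|² = 25, and n·X_0 − 2 = 35.
t = 35/25 = 7/5, so the foot is X_0 − t·n = (43, -79, 45) − (7/5)·(4, 0, -3) = (187/5, -79, 246/5).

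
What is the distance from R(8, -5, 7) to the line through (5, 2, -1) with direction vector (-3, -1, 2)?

Direction vector d = (-3, -1, 2).
AP = (3, -7, 8); AP·d = 14, |AP|² = 122, |d|² = 14.
distance² = |AP|² − (AP·d)²/|d|² = 122 − 196/14 = 108, so the distance is 6√3.

6√3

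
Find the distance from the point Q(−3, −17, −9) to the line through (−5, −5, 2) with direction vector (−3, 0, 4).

13

Direction vector d = (−3, 0, 4).
AP = (2, −12, −11); AP·d = -50, |AP|² = 269, |d|² = 25.
distance² = |AP|² − (AP·d)²/|d|² = 269 − 2500/25 = 169, so the distance is 13.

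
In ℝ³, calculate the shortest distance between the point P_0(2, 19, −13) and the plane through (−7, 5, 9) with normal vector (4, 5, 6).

26√77/77

The plane has equation n·(r − (−7, 5, 9)) = 0, i.e. n·r = 51.
n = (4, 5, 6); n·P − 51 = -26; |n| = √77; distance = 26/√77 = 26√77/77.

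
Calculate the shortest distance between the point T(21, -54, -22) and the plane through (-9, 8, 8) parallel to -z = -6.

30

Parallel planes share the normal n = (0, 0, -1); since (-9, 8, 8) lies on the plane, its equation is -z = -8.
n = (0, 0, -1); n·P − (-8) = 30; |n| = 1; distance = 30/1 = 30.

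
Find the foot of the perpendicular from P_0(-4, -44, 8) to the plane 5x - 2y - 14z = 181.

n = (5, -2, -14), |n|² = 225, and n·P_0 − 181 = -225.
t = -225/225 = -1, so the foot is P_0 − t·n = (-4, -44, 8) − (-1)·(5, -2, -14) = (1, -46, -6).

(1, -46, -6)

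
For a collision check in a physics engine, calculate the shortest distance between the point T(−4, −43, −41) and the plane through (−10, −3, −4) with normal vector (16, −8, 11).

The plane has equation n·(r − (−10, −3, −4)) = 0, i.e. n·r = -180.
n = (16, −8, 11); n·P − (-180) = 9; |n| = 21; distance = 9/21 = 3/7.

3/7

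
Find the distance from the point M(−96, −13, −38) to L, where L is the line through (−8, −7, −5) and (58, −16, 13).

9√5

A direction vector is d = (66, −9, 18).
AP = (−88, −6, −33), and AP × d = (−405, −594, 1188).
|AP × d|² = 1928205 and |d|² = 4761, so the distance is √(1928205/4761) = √405 = 9√5.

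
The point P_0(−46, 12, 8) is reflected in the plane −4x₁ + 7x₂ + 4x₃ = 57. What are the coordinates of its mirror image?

With n = (−4, 7, 4), the signed offset is (n·P_0 − 57)/|n|² = 243/81 = 3.
P_0' = P_0 − 2t·n = (−46, 12, 8) − 6·(−4, 7, 4) = (−22, −30, −16).

(-22, -30, -16)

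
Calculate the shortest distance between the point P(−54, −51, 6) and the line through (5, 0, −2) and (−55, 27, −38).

A direction vector is d = (−60, 27, −36).
AP = (−59, −51, 8), and AP × d = (1620, −2604, −4653).
|AP × d|² = 31055625 and |d|² = 5625, so the distance is √(31055625/5625) = √5521.

√5521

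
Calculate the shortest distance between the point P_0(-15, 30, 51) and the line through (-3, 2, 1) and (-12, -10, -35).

A direction vector is d = (-9, -12, -36).
AP = (-12, 28, 50); AP·d = -2028, |AP|² = 3428, |d|² = 1521.
distance² = |AP|² − (AP·d)²/|d|² = 3428 − 4112784/1521 = 724, so the distance is 2√181.

2√181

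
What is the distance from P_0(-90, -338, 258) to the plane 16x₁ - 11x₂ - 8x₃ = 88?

n = (16, -11, -8); n·P − 88 = 126; |n| = 21; distance = 126/21 = 6.

6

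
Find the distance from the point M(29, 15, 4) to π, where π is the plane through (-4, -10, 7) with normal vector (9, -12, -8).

The plane has equation n·(r − (-4, -10, 7)) = 0, i.e. n·r = 28.
Then n·(29, 15, 4) - 28 = 21.
|n| = √(81 + 144 + 64) = 17, so the distance is |21|/17 = 21/17.

21/17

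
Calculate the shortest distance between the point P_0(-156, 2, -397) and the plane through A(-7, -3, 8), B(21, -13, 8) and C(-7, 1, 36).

AB = (28, -10, 0) and AC = (0, 4, 28), so a normal is n = AB × AC = (-280, -784, 112).
Then n·(-156, 2, -397) - 5208 = -7560.
|n| = √(78400 + 614656 + 12544) = 840, so the distance is |-7560|/840 = 9.

9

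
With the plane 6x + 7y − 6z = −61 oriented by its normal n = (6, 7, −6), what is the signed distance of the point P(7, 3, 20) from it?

4/11

n·P − (-61) = 4.
|n| = 11, so the signed distance is 4/11.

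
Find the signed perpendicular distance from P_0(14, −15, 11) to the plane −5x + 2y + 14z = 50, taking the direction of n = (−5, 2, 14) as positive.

4/15

n·P_0 − 50 = 4.
|n| = 15, so the signed distance is 4/15.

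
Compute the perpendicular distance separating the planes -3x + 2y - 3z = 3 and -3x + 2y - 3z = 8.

Both planes have normal n = (-3, 2, -3), |n| = √22. Any point on the first plane is at distance |8 − 3|/|n| = 5/√22 = 5√22/22 from the second.

5/√22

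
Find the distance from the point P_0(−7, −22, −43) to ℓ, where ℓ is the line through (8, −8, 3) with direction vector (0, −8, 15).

Direction vector d = (0, −8, 15).
AP = (−15, −14, −46), and AP × d = (−578, 225, 120).
|AP × d|² = 399109 and |d|² = 289, so the distance is √(399109/289) = √1381.

√1381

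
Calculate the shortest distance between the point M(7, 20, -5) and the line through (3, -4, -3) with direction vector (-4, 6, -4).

Direction vector d = (-4, 6, -4).
AP = (4, 24, -2); AP·d = 136, |AP|² = 596, |d|² = 68.
distance² = |AP|² − (AP·d)²/|d|² = 596 − 18496/68 = 324, so the distance is 18.

18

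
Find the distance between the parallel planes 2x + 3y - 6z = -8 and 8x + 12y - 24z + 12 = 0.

Divide the second equation by 4 to match normals: 2x + 3y - 6z = -3.
Both planes have normal n = (2, 3, -6), |n| = 7. Any point on the first plane is at distance |(-3) − (-8)|/|n| = 5/7 from the second.

5/7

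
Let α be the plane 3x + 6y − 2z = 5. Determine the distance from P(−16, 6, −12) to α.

Normal vector n = (3, 6, −2), and n·(−16, 6, −12) − 5 = 7.
|n| = √(9 + 36 + 4) = 7, so the distance is |7|/7 = 1.

1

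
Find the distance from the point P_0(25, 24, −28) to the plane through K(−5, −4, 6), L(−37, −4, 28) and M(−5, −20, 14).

KL = (−32, 0, 22) and KM = (0, −16, 8), so a normal is n = KL × KM = (352, 256, 512).
d = |352·25 + 256·24 + 512·(-28) − 288| / √(123904 + 65536 + 262144) = |320| / 672 = 10/21.

10/21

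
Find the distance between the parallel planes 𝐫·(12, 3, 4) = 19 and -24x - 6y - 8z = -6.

16/13

Divide the second equation by -2 to match normals: 12x + 3y + 4z = 3.
Both planes have normal n = (12, 3, 4), |n| = 13. Any point on the first plane is at distance |3 − 19|/|n| = 16/13 from the second.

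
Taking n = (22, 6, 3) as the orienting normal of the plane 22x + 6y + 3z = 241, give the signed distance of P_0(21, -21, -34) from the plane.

n·P_0 − 241 = -7.
|n| = 23, so the signed distance is -7/23.

-7/23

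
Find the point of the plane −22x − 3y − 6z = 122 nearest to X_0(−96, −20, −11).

(-8, -8, 13)

n = (−22, −3, −6), |n|² = 529, and n·X_0 − 122 = 2116.
t = 2116/529 = 4, so the foot is X_0 − t·n = (−96, −20, −11) − 4·(−22, −3, −6) = (−8, −8, 13).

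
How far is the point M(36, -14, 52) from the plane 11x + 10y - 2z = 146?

2/5

d = |11·36 + 10·(-14) + (-2)·52 − 146| / √(121 + 100 + 4) = |6| / 15 = 2/5.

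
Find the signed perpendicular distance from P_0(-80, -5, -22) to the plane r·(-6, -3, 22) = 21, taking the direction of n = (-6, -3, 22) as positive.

-10/23

n·P_0 − 21 = -10.
|n| = 23, so the signed distance is -10/23.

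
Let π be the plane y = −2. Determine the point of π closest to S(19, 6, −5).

(19, -2, -5)

The perpendicular from S has direction n = (0, 1, 0): r = (19, 6, −5) + λ(0, 1, 0).
Substitute into the plane: n·(S + λn) = -2 gives 6 + 1λ = -2, so λ = -8.
Foot = (19, 6, −5) + (-8)·(0, 1, 0) = (19, −2, −5).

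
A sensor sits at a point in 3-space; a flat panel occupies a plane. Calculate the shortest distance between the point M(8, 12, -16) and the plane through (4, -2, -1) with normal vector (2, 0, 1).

The plane has equation n·(r − (4, -2, -1)) = 0, i.e. n·r = 7.
Then n·(8, 12, -16) - 7 = -7.
|n| = √(4 + 0 + 1) = √5, so the distance is |-7|/√5 = 7√5/5.

7√5/5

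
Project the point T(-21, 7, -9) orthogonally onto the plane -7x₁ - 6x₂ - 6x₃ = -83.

The perpendicular from T has direction n = (-7, -6, -6): r = (-21, 7, -9) + λ(-7, -6, -6).
Substitute into the plane: n·(T + λn) = -83 gives 159 + 121λ = -83, so λ = -2.
Foot = (-21, 7, -9) + (-2)·(-7, -6, -6) = (-7, 19, 3).

(-7, 19, 3)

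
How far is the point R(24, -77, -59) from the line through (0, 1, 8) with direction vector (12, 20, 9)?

2√1381

Direction vector d = (12, 20, 9).
AP = (24, -78, -67), and AP × d = (638, -1020, 1416).
|AP × d|² = 3452500 and |d|² = 625, so the distance is √(3452500/625) = √5524 = 2√1381.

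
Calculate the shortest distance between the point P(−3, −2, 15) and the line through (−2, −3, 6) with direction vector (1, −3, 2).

Direction vector d = (1, −3, 2).
AP = (−1, 1, 9); AP·d = 14, |AP|² = 83, |d|² = 14.
distance² = |AP|² − (AP·d)²/|d|² = 83 − 196/14 = 69, so the distance is √69.

√69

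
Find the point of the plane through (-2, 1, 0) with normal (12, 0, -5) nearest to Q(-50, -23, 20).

n = (12, 0, -5), |n|² = 169, and n·Q − (-24) = -676.
t = -676/169 = -4, so the foot is Q − t·n = (-50, -23, 20) − (-4)·(12, 0, -5) = (-2, -23, 0).

(-2, -23, 0)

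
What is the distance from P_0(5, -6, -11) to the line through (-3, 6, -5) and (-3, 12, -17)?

2√61

A direction vector is d = (0, 6, -12).
AP = (8, -12, -6); AP·d = 0, |AP|² = 244, |d|² = 180.
distance² = |AP|² − (AP·d)²/|d|² = 244 − 0/180 = 244, so the distance is 2√61.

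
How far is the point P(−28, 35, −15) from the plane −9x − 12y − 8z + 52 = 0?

4/17

Normal vector n = (−9, −12, −8), and n·(−28, 35, −15) − (−52) = 4.
|n| = √(81 + 144 + 64) = 17, so the distance is |4|/17 = 4/17.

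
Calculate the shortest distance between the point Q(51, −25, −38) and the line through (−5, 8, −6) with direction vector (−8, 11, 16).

Direction vector d = (−8, 11, 16).
AP = (56, −33, −32); AP·d = -1323, |AP|² = 5249, |d|² = 441.
distance² = |AP|² − (AP·d)²/|d|² = 5249 − 1750329/441 = 1280, so the distance is 16√5.

16√5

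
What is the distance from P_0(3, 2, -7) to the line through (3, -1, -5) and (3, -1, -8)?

3

A direction vector is d = (0, 0, -3).
AP = (0, 3, -2), and AP × d = (-9, 0, 0).
|AP × d|² = 81 and |d|² = 9, so the distance is √(81/9) = √9 = 3.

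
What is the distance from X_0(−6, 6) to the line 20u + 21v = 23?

17/29

The normal to the line is n = (20, 21) with |n| = 29.
|n·X_0 − 23| = |6 − 23| = 17, so the distance is 17/29.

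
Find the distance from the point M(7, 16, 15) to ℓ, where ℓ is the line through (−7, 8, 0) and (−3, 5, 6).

√241

A direction vector is d = (4, −3, 6).
AP = (14, 8, 15), and AP × d = (93, −24, −74).
|AP × d|² = 14701 and |d|² = 61, so the distance is √(14701/61) = √241.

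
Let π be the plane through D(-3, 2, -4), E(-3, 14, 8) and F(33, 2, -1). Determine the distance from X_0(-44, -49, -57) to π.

1

DE = (0, 12, 12) and DF = (36, 0, 3), so a normal is n = DE × DF = (36, 432, -432).
Then n·(-44, -49, -57) - 2484 = -612.
|n| = √(1296 + 186624 + 186624) = 612, so the distance is |-612|/612 = 1.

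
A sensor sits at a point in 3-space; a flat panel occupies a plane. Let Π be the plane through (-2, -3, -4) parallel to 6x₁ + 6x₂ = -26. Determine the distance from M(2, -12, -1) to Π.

5/√2

Parallel planes share the normal n = (6, 6, 0); since (-2, -3, -4) lies on the plane, its equation is 6x₁ + 6x₂ = -30.
d = |6·2 + 6·(-12) − (-30)| / √(36 + 36 + 0) = |-30| / (6√2) = 5√2/2.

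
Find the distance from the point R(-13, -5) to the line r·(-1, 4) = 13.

20/√17

The normal to the line is n = (-1, 4) with |n| = √17.
|n·R − 13| = |-7 − 13| = 20, so the distance is 20/√17.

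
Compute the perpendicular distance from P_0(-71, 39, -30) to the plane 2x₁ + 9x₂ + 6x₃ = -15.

d = |2·(-71) + 9·39 + 6·(-30) − (-15)| / √(4 + 81 + 36) = |44| / 11 = 4.

4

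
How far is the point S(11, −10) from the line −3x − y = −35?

6√10/5

d = |(-3)·11 + (-1)·(-10) − (-35)| / √(9 + 1) = |12|/√10 = 6√10/5.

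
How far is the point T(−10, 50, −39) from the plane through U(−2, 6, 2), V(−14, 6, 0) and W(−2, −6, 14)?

UV = (−12, 0, −2) and UW = (0, −12, 12), so a normal is n = UV × UW = (−24, 144, 144).
d = |(-24)·(-10) + 144·50 + 144·(-39) − 1200| / √(576 + 20736 + 20736) = |624| / (24√73) = 26/√73.

26/√73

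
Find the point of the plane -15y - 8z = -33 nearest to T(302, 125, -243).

(302, 2215/17, -4083/17)

n = (0, -15, -8), |n|² = 289, and n·T − (-33) = 102.
t = 102/289 = 6/17, so the foot is T − t·n = (302, 125, -243) − (6/17)·(0, -15, -8) = (302, 2215/17, -4083/17).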